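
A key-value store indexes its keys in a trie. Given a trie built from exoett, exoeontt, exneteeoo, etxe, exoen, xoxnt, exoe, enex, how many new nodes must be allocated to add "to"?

2

No existing word starts with "t", so every character of "to" needs a new node.
2 − 0 = 2 new nodes.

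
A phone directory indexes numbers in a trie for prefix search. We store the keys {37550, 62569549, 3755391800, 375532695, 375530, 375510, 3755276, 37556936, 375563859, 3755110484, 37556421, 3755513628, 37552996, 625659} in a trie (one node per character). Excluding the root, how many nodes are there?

Count nodes per top-level branch (shared prefixes stored once):
  '3'-branch (37550, 375510, 3755110484, 3755276, 37552996, 375530, 375532695, 3755391800, 3755513628, 375563859, 37556421, 37556936): 46 nodes
  '6'-branch (625659, 62569549): 10 nodes
Sum: 56

56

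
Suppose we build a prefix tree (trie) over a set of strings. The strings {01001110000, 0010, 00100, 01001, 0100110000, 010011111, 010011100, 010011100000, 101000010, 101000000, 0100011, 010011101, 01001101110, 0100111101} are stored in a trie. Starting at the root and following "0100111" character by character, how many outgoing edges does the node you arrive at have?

2

Walk "0100111" from the root, arriving at one node.
Distinct next characters after "0100111": 0, 1.
That node has 2 child edges.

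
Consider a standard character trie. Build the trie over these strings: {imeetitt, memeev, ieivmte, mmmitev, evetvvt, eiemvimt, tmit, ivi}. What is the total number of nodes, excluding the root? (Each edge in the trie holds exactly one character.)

46

Trace insertions, counting only characters that open a new branch:
  "imeetitt" → 8 new (i, m, e, e, t, i, t, t)
  "memeev" → 6 new (m, e, m, e, e, v)
  "ieivmte" → prefix "i" already present; 6 new (e, i, v, m, t, e)
  "mmmitev" → prefix "m" already present; 6 new (m, m, i, t, e, v)
  "evetvvt" → 7 new (e, v, e, t, v, v, t)
  "eiemvimt" → prefix "e" already present; 7 new (i, e, m, v, i, m, t)
  "tmit" → 4 new (t, m, i, t)
  "ivi" → prefix "i" already present; 2 new (v, i)
Total nodes = 8 + 6 + 6 + 6 + 7 + 7 + 4 + 2 = 46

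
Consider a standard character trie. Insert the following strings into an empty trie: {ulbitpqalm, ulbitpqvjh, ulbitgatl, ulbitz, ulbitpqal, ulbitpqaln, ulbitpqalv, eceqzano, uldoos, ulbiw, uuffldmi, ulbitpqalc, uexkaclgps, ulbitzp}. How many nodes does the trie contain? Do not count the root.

51

Trace insertions, counting only characters that open a new branch:
  "ulbitpqalm" → 10 new (u, l, b, i, t, p, q, a, l, m)
  "ulbitpqvjh" → prefix "ulbitpq" already present; 3 new (v, j, h)
  "ulbitgatl" → prefix "ulbit" already present; 4 new (g, a, t, l)
  "ulbitz" → prefix "ulbit" already present; 1 new (z)
  "ulbitpqal" → prefix "ulbitpqal" already present; 0 new (none)
  "ulbitpqaln" → prefix "ulbitpqal" already present; 1 new (n)
  "ulbitpqalv" → prefix "ulbitpqal" already present; 1 new (v)
  "eceqzano" → 8 new (e, c, e, q, z, a, n, o)
  "uldoos" → prefix "ul" already present; 4 new (d, o, o, s)
  "ulbiw" → prefix "ulbi" already present; 1 new (w)
  "uuffldmi" → prefix "u" already present; 7 new (u, f, f, l, d, m, i)
  "ulbitpqalc" → prefix "ulbitpqal" already present; 1 new (c)
  "uexkaclgps" → prefix "u" already present; 9 new (e, x, k, a, c, l, g, p, s)
  "ulbitzp" → prefix "ulbitz" already present; 1 new (p)
Total nodes = 10 + 3 + 4 + 1 + 0 + 1 + 1 + 8 + 4 + 1 + 7 + 1 + 9 + 1 = 51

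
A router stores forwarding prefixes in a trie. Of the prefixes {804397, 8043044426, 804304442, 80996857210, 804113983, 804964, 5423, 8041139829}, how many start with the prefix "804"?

Walk to "804"; the words in its subtree are exactly those with that prefix.
Matches: "8041139829", "804113983", "804304442", "8043044426", "804397", "804964"
Count: 6

6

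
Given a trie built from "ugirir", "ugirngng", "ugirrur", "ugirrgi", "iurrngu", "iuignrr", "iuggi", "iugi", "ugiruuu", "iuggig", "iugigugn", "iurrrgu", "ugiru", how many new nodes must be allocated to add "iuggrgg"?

3

The longest prefix of "iuggrgg" already in the trie is "iugg" (length 4).
So 7 − 4 = 3 new nodes.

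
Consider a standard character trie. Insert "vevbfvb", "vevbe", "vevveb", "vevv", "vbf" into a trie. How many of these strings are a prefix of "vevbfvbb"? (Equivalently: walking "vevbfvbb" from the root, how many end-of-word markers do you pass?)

Walk "vevbfvbb" from the root; an end-of-word marker is hit whenever a stored word is a prefix of "vevbfvbb".
Prefixes of the query that are stored words: "vevbfvb"
Count: 1

1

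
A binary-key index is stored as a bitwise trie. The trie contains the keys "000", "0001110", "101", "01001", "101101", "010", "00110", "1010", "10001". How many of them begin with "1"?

4

Traverse to the node for "1", then collect every word in that subtree.
Words under "1": 10001, 101, 1010, 101101
Count: 4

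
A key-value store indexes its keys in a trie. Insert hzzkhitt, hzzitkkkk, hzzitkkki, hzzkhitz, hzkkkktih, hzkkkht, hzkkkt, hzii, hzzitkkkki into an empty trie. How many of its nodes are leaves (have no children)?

8

Leaves are exactly the stored words that no other stored word extends.
Those words: "hzii", "hzkkkht", "hzkkkktih", "hzkkkt", "hzzitkkki", "hzzitkkkki", "hzzkhitt", "hzzkhitz"
Leaf count: 8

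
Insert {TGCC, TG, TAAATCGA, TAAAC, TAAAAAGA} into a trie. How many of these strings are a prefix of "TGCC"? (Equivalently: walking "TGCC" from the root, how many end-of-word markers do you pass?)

Traverse "TGCC" character by character; count nodes along the way that are marked as word ends.
Prefixes of the query that are stored words: "TG", "TGCC"
Count: 2

2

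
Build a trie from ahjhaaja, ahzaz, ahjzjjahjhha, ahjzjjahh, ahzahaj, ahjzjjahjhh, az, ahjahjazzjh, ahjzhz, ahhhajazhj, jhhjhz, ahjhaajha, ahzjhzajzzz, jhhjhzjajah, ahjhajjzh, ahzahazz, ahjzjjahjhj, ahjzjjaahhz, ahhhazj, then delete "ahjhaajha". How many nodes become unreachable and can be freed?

A node on "ahjhaajha"'s path can go only if nothing else ends at it or branches off below it.
The suffix "ha" (2 nodes) is used only by "ahjhaajha"; the node for "ahjhaaj" still has the child "a", so pruning stops there.
Nodes removed: 2

2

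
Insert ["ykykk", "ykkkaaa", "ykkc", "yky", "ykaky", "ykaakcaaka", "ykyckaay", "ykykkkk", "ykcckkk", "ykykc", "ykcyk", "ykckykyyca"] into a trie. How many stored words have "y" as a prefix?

Walk to "y"; the words in its subtree are exactly those with that prefix.
Words under "y": ykaakcaaka, ykaky, ykcckkk, ykckykyyca, ykcyk, ykkc, ykkkaaa, yky, ykyckaay, ykykc, ykykk, ykykkkk
Count: 12

12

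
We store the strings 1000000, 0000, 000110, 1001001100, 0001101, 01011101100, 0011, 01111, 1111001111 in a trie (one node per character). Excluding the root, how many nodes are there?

46

Count nodes per top-level branch (shared prefixes stored once):
  '0'-branch (0000, 000110, 0001101, 0011, 01011101100, 01111): 23 nodes
  '1'-branch (1000000, 1001001100, 1111001111): 23 nodes
Sum: 46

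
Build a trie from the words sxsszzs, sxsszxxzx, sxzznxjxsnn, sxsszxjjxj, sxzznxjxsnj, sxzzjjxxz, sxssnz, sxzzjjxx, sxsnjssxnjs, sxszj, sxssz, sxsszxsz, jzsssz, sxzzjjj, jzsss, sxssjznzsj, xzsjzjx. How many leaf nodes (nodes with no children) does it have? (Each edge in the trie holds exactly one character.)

A leaf is a node with no children — equivalently, the end of a word that is not a proper prefix of any other stored word.
Those words: "jzsssz", "sxsnjssxnjs", "sxssjznzsj", "sxssnz", "sxsszxjjxj", "sxsszxsz", "sxsszxxzx", "sxsszzs", "sxszj", "sxzzjjj", "sxzzjjxxz", "sxzznxjxsnj", "sxzznxjxsnn", "xzsjzjx"
Leaf count: 14

14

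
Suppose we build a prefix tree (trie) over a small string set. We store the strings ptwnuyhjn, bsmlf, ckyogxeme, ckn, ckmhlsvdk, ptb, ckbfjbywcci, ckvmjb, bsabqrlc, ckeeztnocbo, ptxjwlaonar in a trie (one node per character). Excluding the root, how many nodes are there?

69

Insert word by word; a character creates a node only if that edge doesn't already exist:
  "ptwnuyhjn" → 9 new (p, t, w, n, u, y, h, j, n)
  "bsmlf" → 5 new (b, s, m, l, f)
  "ckyogxeme" → 9 new (c, k, y, o, g, x, e, m, e)
  "ckn" → prefix "ck" already present; 1 new (n)
  "ckmhlsvdk" → prefix "ck" already present; 7 new (m, h, l, s, v, d, k)
  "ptb" → prefix "pt" already present; 1 new (b)
  "ckbfjbywcci" → prefix "ck" already present; 9 new (b, f, j, b, y, w, c, c, i)
  "ckvmjb" → prefix "ck" already present; 4 new (v, m, j, b)
  "bsabqrlc" → prefix "bs" already present; 6 new (a, b, q, r, l, c)
  "ckeeztnocbo" → prefix "ck" already present; 9 new (e, e, z, t, n, o, c, b, o)
  "ptxjwlaonar" → prefix "pt" already present; 9 new (x, j, w, l, a, o, n, a, r)
Total nodes = 9 + 5 + 9 + 1 + 7 + 1 + 9 + 4 + 6 + 9 + 9 = 69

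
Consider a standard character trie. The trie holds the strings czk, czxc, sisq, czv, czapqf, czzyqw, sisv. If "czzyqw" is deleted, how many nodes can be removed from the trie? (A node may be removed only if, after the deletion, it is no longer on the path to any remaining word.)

4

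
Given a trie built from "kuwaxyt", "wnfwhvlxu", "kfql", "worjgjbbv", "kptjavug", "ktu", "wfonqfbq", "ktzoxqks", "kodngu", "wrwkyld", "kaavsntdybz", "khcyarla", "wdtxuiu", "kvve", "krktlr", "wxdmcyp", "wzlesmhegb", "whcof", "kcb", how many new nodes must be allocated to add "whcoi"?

1

"whco" is already a path in the trie; the remaining "i" must be added.
Each of the 1 remaining characters creates one node.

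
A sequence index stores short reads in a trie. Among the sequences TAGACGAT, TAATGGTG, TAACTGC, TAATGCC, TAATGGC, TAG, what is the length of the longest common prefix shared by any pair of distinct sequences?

6

Equivalently: take the maximum, over all pairs, of their longest common prefix length.
"TAATGGC" and "TAATGGTG" agree on "TAATGG" (6 characters) before diverging; nothing deeper is shared.
Longest shared-prefix length: 6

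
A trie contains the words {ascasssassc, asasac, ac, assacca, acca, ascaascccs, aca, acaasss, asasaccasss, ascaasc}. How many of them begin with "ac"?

4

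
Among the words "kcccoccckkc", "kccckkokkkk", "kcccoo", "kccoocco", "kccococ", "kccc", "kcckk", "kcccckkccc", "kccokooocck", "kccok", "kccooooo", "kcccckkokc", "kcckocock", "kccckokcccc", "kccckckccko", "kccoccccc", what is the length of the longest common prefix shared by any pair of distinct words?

Equivalently: take the maximum, over all pairs, of their longest common prefix length.
e.g. "kcccckkccc" and "kcccckkokc" share the prefix "kcccckk" of length 7; no pair shares a longer one.
Longest shared-prefix length: 7

7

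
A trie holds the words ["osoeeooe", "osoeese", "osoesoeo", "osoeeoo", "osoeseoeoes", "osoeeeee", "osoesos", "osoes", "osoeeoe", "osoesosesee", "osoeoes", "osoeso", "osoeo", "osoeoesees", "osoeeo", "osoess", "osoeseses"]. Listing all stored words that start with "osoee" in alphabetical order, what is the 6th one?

osoeese

DFS of the "osoee" subtree visits, in order: "osoeeeee", "osoeeo", "osoeeoe", "osoeeoo", "osoeeooe", "osoeese"
Position 6: osoeese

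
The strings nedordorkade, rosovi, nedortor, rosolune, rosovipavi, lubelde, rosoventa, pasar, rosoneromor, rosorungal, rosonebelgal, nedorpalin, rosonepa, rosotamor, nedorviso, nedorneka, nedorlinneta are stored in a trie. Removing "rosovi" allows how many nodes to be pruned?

A node on "rosovi"'s path can go only if nothing else ends at it or branches off below it.
Every node on "rosovi" is still needed (e.g. by "rosovipavi"), so nothing is freed.
Nodes removed: 0

0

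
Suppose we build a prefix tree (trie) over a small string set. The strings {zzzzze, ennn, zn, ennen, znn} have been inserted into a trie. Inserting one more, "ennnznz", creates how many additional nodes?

3

Walking "ennnznz" from the root, the first 4 characters ("ennn") follow existing edges; "z" is the first miss.
New nodes needed: |"ennnznz"| − 4 = 7 − 4 = 3.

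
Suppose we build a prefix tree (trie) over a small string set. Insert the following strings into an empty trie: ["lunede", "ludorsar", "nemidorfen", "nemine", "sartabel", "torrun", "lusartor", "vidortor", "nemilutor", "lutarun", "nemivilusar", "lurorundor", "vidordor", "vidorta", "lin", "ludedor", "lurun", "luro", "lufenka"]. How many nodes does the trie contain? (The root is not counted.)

94

Trace insertions, counting only characters that open a new branch:
  "lunede" → 6 new (l, u, n, e, d, e)
  "ludorsar" → prefix "lu" already present; 6 new (d, o, r, s, a, r)
  "nemidorfen" → 10 new (n, e, m, i, d, o, r, f, e, n)
  "nemine" → prefix "nemi" already present; 2 new (n, e)
  "sartabel" → 8 new (s, a, r, t, a, b, e, l)
  "torrun" → 6 new (t, o, r, r, u, n)
  "lusartor" → prefix "lu" already present; 6 new (s, a, r, t, o, r)
  "vidortor" → 8 new (v, i, d, o, r, t, o, r)
  "nemilutor" → prefix "nemi" already present; 5 new (l, u, t, o, r)
  "lutarun" → prefix "lu" already present; 5 new (t, a, r, u, n)
  "nemivilusar" → prefix "nemi" already present; 7 new (v, i, l, u, s, a, r)
  "lurorundor" → prefix "lu" already present; 8 new (r, o, r, u, n, d, o, r)
  "vidordor" → prefix "vidor" already present; 3 new (d, o, r)
  "vidorta" → prefix "vidort" already present; 1 new (a)
  "lin" → prefix "l" already present; 2 new (i, n)
  "ludedor" → prefix "lud" already present; 4 new (e, d, o, r)
  "lurun" → prefix "lur" already present; 2 new (u, n)
  "luro" → prefix "luro" already present; 0 new (none)
  "lufenka" → prefix "lu" already present; 5 new (f, e, n, k, a)
Total nodes = 6 + 6 + 10 + 2 + 8 + 6 + 6 + 8 + 5 + 5 + 7 + 8 + 3 + 1 + 2 + 4 + 2 + 0 + 5 = 94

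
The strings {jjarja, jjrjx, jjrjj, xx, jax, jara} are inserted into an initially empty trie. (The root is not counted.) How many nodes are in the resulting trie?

For each word, the new-node count is its length minus the longest prefix already in the trie:
  "jjarja" → 6 new (j, j, a, r, j, a)
  "jjrjx" → prefix "jj" already present; 3 new (r, j, x)
  "jjrjj" → prefix "jjrj" already present; 1 new (j)
  "xx" → 2 new (x, x)
  "jax" → prefix "j" already present; 2 new (a, x)
  "jara" → prefix "ja" already present; 2 new (r, a)
Total nodes = 6 + 3 + 1 + 2 + 2 + 2 = 16

16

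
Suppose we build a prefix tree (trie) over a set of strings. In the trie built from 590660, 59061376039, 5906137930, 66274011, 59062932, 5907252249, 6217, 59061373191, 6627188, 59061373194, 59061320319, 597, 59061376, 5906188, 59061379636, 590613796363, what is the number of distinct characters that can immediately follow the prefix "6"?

Follow the path "6" to its node, then look at its outgoing edges.
Characters that immediately follow "6" among the stored strings: {2, 6}.
That node has 2 child edges.

2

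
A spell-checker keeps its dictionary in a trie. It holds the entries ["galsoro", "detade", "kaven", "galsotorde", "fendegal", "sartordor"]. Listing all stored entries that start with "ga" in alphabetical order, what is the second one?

galsotorde

DFS of the "ga" subtree visits, in order: "galsoro", "galsotorde"
The 2nd is galsotorde.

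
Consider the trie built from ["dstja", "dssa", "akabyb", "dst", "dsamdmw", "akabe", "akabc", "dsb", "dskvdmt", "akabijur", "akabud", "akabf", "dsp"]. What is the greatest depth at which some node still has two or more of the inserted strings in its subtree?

The deepest shared node is where two words last agree before diverging.
"akabc" and "akabe" agree on "akab" (4 characters) before diverging; nothing deeper is shared.
Longest shared-prefix length: 4

4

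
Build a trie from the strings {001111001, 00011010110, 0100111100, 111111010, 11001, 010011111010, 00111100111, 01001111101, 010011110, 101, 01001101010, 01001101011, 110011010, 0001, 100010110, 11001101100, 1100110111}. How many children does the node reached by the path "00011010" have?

1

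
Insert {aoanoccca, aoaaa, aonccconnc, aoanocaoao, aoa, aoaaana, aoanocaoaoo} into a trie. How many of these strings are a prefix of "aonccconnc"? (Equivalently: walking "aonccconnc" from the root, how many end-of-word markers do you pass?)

1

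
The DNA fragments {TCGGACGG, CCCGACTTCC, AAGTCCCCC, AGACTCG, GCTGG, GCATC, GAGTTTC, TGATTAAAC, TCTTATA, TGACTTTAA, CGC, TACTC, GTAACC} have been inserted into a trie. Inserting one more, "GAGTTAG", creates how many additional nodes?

The longest prefix of "GAGTTAG" already in the trie is "GAGTT" (length 5).
New nodes needed: |"GAGTTAG"| − 5 = 7 − 5 = 2.

2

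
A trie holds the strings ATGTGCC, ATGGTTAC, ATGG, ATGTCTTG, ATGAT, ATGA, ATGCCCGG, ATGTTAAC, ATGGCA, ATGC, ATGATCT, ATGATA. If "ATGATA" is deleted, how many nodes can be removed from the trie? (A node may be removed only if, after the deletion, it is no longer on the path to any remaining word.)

After clearing the end-marker at "ATGATA", prune upward until reaching a node still needed by another word.
The suffix "A" (1 node) is used only by "ATGATA"; the node for "ATGAT" still has the child "C", so pruning stops there.
Nodes removed: 1

1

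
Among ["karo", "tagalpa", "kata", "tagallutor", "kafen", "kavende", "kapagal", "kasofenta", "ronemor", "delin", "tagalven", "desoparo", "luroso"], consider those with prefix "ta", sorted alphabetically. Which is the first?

DFS of the "ta" subtree visits, in order: "tagallutor", "tagalpa", "tagalven"
The 1st is tagallutor.

tagallutor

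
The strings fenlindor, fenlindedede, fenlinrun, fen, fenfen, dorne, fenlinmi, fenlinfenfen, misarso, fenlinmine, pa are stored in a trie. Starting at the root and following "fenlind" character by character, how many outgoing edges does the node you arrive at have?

2

Follow the path "fenlind" to its node, then look at its outgoing edges.
Distinct next characters after "fenlind": e, o.
That node has 2 child edges.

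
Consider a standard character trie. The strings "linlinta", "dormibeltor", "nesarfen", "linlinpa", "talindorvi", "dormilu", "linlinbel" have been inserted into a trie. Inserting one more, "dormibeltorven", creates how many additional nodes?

3

"dormibeltor" is already a path in the trie; the remaining "ven" must be added.
So 14 − 11 = 3 new nodes.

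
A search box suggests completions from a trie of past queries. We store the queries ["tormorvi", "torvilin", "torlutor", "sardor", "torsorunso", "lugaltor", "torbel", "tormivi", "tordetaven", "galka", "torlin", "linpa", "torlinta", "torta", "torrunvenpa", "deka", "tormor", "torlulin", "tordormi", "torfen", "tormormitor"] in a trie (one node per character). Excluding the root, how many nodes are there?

Insert word by word; a character creates a node only if that edge doesn't already exist:
  "tormorvi" → 8 new (t, o, r, m, o, r, v, i)
  "torvilin" → prefix "tor" already present; 5 new (v, i, l, i, n)
  "torlutor" → prefix "tor" already present; 5 new (l, u, t, o, r)
  "sardor" → 6 new (s, a, r, d, o, r)
  "torsorunso" → prefix "tor" already present; 7 new (s, o, r, u, n, s, o)
  "lugaltor" → 8 new (l, u, g, a, l, t, o, r)
  "torbel" → prefix "tor" already present; 3 new (b, e, l)
  "tormivi" → prefix "torm" already present; 3 new (i, v, i)
  "tordetaven" → prefix "tor" already present; 7 new (d, e, t, a, v, e, n)
  "galka" → 5 new (g, a, l, k, a)
  "torlin" → prefix "torl" already present; 2 new (i, n)
  "linpa" → prefix "l" already present; 4 new (i, n, p, a)
  "torlinta" → prefix "torlin" already present; 2 new (t, a)
  "torta" → prefix "tor" already present; 2 new (t, a)
  "torrunvenpa" → prefix "tor" already present; 8 new (r, u, n, v, e, n, p, a)
  "deka" → 4 new (d, e, k, a)
  "tormor" → prefix "tormor" already present; 0 new (none)
  "torlulin" → prefix "torlu" already present; 3 new (l, i, n)
  "tordormi" → prefix "tord" already present; 4 new (o, r, m, i)
  "torfen" → prefix "tor" already present; 3 new (f, e, n)
  "tormormitor" → prefix "tormor" already present; 5 new (m, i, t, o, r)
Total nodes = 8 + 5 + 5 + 6 + 7 + 8 + 3 + 3 + 7 + 5 + 2 + 4 + 2 + 2 + 8 + 4 + 0 + 3 + 4 + 3 + 5 = 94

94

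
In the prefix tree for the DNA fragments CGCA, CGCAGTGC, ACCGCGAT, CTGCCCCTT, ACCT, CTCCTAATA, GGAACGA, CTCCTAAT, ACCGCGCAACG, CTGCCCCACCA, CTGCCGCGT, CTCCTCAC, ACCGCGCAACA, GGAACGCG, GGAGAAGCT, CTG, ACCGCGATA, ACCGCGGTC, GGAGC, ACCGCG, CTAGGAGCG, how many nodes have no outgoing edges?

A leaf is a node with no children — equivalently, the end of a word that is not a proper prefix of any other stored word.
Those words: "ACCGCGATA", "ACCGCGCAACA", "ACCGCGCAACG", "ACCGCGGTC", "ACCT", "CGCAGTGC", "CTAGGAGCG", "CTCCTAATA", "CTCCTCAC", "CTGCCCCACCA", "CTGCCCCTT", "CTGCCGCGT", "GGAACGA", "GGAACGCG", "GGAGAAGCT", "GGAGC"
Leaf count: 16

16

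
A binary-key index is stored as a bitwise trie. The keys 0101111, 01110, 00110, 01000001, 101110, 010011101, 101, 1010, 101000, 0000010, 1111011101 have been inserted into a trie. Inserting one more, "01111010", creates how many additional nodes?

4

"0111" is already a path in the trie; the remaining "1010" must be added.
New nodes needed: |"01111010"| − 4 = 8 − 4 = 4.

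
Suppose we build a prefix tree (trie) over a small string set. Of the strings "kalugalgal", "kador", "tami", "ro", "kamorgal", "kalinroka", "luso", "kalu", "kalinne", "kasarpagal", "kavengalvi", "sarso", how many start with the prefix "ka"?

Traverse to the node for "ka", then collect every word in that subtree.
Words under "ka": kador, kalinne, kalinroka, kalu, kalugalgal, kamorgal, kasarpagal, kavengalvi
Count: 8

8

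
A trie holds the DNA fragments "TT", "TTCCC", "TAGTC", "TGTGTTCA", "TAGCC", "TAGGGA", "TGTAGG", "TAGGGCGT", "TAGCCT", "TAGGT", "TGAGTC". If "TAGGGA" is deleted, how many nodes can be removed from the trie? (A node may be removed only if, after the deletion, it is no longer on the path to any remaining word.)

After clearing the end-marker at "TAGGGA", prune upward until reaching a node still needed by another word.
The suffix "A" (1 node) is used only by "TAGGGA"; the node for "TAGGG" still has the child "C", so pruning stops there.
Nodes removed: 1

1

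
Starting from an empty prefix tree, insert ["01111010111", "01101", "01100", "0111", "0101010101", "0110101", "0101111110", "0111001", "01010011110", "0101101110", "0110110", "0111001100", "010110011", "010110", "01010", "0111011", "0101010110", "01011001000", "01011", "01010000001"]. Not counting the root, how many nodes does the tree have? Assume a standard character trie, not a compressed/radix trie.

64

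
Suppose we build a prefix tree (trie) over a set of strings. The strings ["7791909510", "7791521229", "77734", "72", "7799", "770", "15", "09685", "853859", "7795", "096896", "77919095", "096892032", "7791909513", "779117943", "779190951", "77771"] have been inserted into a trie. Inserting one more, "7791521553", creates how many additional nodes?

"7791521" is already a path in the trie; the remaining "553" must be added.
Each of the 3 remaining characters creates one node.

3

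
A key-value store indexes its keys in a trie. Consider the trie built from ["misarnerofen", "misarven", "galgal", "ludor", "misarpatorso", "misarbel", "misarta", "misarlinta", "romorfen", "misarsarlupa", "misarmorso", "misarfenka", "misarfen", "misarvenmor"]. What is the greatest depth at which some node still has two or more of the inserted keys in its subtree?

8

Look for the deepest trie node that still has at least two words in its subtree.
e.g. "misarfen" and "misarfenka" share the prefix "misarfen" of length 8; no pair shares a longer one.
Longest shared-prefix length: 8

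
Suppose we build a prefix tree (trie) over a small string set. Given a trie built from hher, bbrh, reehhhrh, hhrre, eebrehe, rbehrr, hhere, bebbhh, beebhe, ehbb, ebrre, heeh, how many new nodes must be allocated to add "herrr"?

Walking "herrr" from the root, the first 2 characters ("he") follow existing edges; "r" is the first miss.
Each of the 3 remaining characters creates one node.

3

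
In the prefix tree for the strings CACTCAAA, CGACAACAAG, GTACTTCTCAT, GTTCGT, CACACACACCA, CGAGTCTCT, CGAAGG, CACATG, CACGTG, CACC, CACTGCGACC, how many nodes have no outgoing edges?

11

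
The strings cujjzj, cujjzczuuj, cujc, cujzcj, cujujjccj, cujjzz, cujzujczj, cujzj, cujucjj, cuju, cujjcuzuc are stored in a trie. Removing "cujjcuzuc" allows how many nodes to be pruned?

5

A node on "cujjcuzuc"'s path can go only if nothing else ends at it or branches off below it.
The suffix "cuzuc" (5 nodes) is used only by "cujjcuzuc"; the node for "cujj" still has the child "z", so pruning stops there.
Nodes removed: 5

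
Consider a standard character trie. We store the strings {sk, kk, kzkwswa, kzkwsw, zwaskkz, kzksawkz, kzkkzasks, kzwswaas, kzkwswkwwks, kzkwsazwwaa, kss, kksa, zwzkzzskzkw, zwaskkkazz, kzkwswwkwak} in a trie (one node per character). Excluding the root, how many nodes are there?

For each word, the new-node count is its length minus the longest prefix already in the trie:
  "sk" → 2 new (s, k)
  "kk" → 2 new (k, k)
  "kzkwswa" → prefix "k" already present; 6 new (z, k, w, s, w, a)
  "kzkwsw" → prefix "kzkwsw" already present; 0 new (none)
  "zwaskkz" → 7 new (z, w, a, s, k, k, z)
  "kzksawkz" → prefix "kzk" already present; 5 new (s, a, w, k, z)
  "kzkkzasks" → prefix "kzk" already present; 6 new (k, z, a, s, k, s)
  "kzwswaas" → prefix "kz" already present; 6 new (w, s, w, a, a, s)
  "kzkwswkwwks" → prefix "kzkwsw" already present; 5 new (k, w, w, k, s)
  "kzkwsazwwaa" → prefix "kzkws" already present; 6 new (a, z, w, w, a, a)
  "kss" → prefix "k" already present; 2 new (s, s)
  "kksa" → prefix "kk" already present; 2 new (s, a)
  "zwzkzzskzkw" → prefix "zw" already present; 9 new (z, k, z, z, s, k, z, k, w)
  "zwaskkkazz" → prefix "zwaskk" already present; 4 new (k, a, z, z)
  "kzkwswwkwak" → prefix "kzkwsw" already present; 5 new (w, k, w, a, k)
Total nodes = 2 + 2 + 6 + 0 + 7 + 5 + 6 + 6 + 5 + 6 + 2 + 2 + 9 + 4 + 5 = 67

67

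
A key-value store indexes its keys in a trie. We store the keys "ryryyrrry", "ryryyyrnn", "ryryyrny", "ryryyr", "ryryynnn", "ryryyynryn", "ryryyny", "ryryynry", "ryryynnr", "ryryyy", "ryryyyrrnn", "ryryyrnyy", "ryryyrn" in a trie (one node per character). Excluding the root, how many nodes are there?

Trie structure (* marks end of a word):
(root)
└─ r
   └─ y
      └─ r
         └─ y
            └─ y
               ├─ n
               │  ├─ n
               │  │  ├─ n *
               │  │  └─ r *
               │  ├─ r
               │  │  └─ y *
               │  └─ y *
               ├─ r *
               │  ├─ n *
               │  │  └─ y *
               │  │     └─ y *
               │  └─ r
               │     └─ r
               │        └─ y *
               └─ y *
                  ├─ n
                  │  └─ r
                  │     └─ y
                  │        └─ n *
                  └─ r
                     ├─ n
                     │  └─ n *
                     └─ r
                        └─ n
                           └─ n *
Counting every labelled node above: 30.

30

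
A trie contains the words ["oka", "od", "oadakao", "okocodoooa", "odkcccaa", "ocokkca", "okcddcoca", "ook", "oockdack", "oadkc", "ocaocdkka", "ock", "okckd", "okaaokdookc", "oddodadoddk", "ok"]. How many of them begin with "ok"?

6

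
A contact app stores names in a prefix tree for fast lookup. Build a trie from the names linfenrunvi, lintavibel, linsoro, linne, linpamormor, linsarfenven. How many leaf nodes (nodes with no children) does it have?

6

A leaf is a node with no children — equivalently, the end of a word that is not a proper prefix of any other stored word.
Those words: "linfenrunvi", "linne", "linpamormor", "linsarfenven", "linsoro", "lintavibel"
Leaf count: 6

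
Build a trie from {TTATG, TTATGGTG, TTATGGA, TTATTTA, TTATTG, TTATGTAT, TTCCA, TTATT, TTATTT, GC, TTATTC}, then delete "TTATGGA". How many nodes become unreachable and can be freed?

Walk "TTATGGA" from the leaf back toward the root, removing each node that no remaining word uses.
The suffix "A" (1 node) is used only by "TTATGGA"; the node for "TTATGG" still has the child "T", so pruning stops there.
Nodes removed: 1

1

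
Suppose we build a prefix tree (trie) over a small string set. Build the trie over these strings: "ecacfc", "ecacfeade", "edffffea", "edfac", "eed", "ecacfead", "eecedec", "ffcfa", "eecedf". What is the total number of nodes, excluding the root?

For each word, the new-node count is its length minus the longest prefix already in the trie:
  "ecacfc" → 6 new (e, c, a, c, f, c)
  "ecacfeade" → prefix "ecacf" already present; 4 new (e, a, d, e)
  "edffffea" → prefix "e" already present; 7 new (d, f, f, f, f, e, a)
  "edfac" → prefix "edf" already present; 2 new (a, c)
  "eed" → prefix "e" already present; 2 new (e, d)
  "ecacfead" → prefix "ecacfead" already present; 0 new (none)
  "eecedec" → prefix "ee" already present; 5 new (c, e, d, e, c)
  "ffcfa" → 5 new (f, f, c, f, a)
  "eecedf" → prefix "eeced" already present; 1 new (f)
Total nodes = 6 + 4 + 7 + 2 + 2 + 0 + 5 + 5 + 1 = 32

32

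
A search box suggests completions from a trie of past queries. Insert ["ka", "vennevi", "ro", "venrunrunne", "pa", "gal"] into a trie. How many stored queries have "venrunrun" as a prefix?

Walk to "venrunrun"; the words in its subtree are exactly those with that prefix.
Words under "venrunrun": venrunrunne
Count: 1

1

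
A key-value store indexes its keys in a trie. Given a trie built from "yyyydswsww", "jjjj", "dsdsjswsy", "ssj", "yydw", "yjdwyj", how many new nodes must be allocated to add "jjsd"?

2

Walking "jjsd" from the root, the first 2 characters ("jj") follow existing edges; "s" is the first miss.
So 4 − 2 = 2 new nodes.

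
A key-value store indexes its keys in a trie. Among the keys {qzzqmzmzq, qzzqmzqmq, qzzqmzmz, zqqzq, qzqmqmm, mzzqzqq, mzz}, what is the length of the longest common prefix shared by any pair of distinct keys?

Look for the deepest trie node that still has at least two words in its subtree.
e.g. "qzzqmzmz" and "qzzqmzmzq" share the prefix "qzzqmzmz" of length 8; no pair shares a longer one.
Longest shared-prefix length: 8

8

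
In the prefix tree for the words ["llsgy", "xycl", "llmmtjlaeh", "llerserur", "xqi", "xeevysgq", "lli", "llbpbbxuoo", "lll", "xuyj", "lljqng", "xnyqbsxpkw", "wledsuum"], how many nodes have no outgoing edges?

Leaves are exactly the stored words that no other stored word extends.
Those words: "llbpbbxuoo", "llerserur", "lli", "lljqng", "lll", "llmmtjlaeh", "llsgy", "wledsuum", "xeevysgq", "xnyqbsxpkw", "xqi", "xuyj", "xycl"
Leaf count: 13

13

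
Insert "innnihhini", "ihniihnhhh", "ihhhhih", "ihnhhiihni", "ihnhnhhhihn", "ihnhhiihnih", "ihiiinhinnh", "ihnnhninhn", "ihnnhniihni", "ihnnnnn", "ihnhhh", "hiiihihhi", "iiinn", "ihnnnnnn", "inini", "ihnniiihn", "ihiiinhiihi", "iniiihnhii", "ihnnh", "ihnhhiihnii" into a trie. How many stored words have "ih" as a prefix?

Walk to "ih"; the words in its subtree are exactly those with that prefix.
Words under "ih": ihhhhih, ihiiinhiihi, ihiiinhinnh, ihnhhh, ihnhhiihni, ihnhhiihnih, ihnhhiihnii, ihnhnhhhihn, ihniihnhhh, ihnnh, ihnnhniihni, ihnnhninhn, ihnniiihn, ihnnnnn, ihnnnnnn
Count: 15

15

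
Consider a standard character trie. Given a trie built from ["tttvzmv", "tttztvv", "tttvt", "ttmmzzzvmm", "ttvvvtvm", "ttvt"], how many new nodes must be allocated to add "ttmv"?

1

Walking "ttmv" from the root, the first 3 characters ("ttm") follow existing edges; "v" is the first miss.
New nodes needed: |"ttmv"| − 3 = 4 − 3 = 1.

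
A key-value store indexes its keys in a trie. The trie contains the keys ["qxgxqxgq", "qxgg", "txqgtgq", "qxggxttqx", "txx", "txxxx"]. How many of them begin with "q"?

Traverse to the node for "q", then collect every word in that subtree.
Matches: "qxgg", "qxggxttqx", "qxgxqxgq"
Count: 3

3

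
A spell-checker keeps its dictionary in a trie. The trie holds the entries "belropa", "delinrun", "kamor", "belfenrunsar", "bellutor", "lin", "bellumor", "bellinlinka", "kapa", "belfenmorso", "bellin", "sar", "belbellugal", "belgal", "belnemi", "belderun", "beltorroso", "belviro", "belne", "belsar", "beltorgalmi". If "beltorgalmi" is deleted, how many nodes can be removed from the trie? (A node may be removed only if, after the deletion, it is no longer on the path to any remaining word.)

5

Walk "beltorgalmi" from the leaf back toward the root, removing each node that no remaining word uses.
The suffix "galmi" (5 nodes) is used only by "beltorgalmi"; the node for "beltor" still has the child "r", so pruning stops there.
Nodes removed: 5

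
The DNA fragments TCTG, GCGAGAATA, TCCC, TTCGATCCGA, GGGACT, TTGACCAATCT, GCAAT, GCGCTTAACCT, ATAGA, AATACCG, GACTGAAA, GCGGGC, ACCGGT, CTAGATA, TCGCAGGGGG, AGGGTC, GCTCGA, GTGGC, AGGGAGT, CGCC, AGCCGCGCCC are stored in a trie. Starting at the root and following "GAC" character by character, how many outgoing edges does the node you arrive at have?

Walk "GAC" from the root, arriving at one node.
Characters that immediately follow "GAC" among the stored strings: {T}.
That node has 1 child edge.

1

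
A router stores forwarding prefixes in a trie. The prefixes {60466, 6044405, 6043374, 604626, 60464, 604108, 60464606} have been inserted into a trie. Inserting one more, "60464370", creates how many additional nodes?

3

"60464" is already a path in the trie; the remaining "370" must be added.
Each of the 3 remaining characters creates one node.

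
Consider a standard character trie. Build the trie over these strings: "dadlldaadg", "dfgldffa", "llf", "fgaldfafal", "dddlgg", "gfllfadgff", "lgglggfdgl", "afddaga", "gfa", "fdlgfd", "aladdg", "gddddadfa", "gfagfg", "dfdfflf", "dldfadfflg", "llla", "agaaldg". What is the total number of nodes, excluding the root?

For each word, the new-node count is its length minus the longest prefix already in the trie:
  "dadlldaadg" → 10 new (d, a, d, l, l, d, a, a, d, g)
  "dfgldffa" → prefix "d" already present; 7 new (f, g, l, d, f, f, a)
  "llf" → 3 new (l, l, f)
  "fgaldfafal" → 10 new (f, g, a, l, d, f, a, f, a, l)
  "dddlgg" → prefix "d" already present; 5 new (d, d, l, g, g)
  "gfllfadgff" → 10 new (g, f, l, l, f, a, d, g, f, f)
  "lgglggfdgl" → prefix "l" already present; 9 new (g, g, l, g, g, f, d, g, l)
  "afddaga" → 7 new (a, f, d, d, a, g, a)
  "gfa" → prefix "gf" already present; 1 new (a)
  "fdlgfd" → prefix "f" already present; 5 new (d, l, g, f, d)
  "aladdg" → prefix "a" already present; 5 new (l, a, d, d, g)
  "gddddadfa" → prefix "g" already present; 8 new (d, d, d, d, a, d, f, a)
  "gfagfg" → prefix "gfa" already present; 3 new (g, f, g)
  "dfdfflf" → prefix "df" already present; 5 new (d, f, f, l, f)
  "dldfadfflg" → prefix "d" already present; 9 new (l, d, f, a, d, f, f, l, g)
  "llla" → prefix "ll" already present; 2 new (l, a)
  "agaaldg" → prefix "a" already present; 6 new (g, a, a, l, d, g)
Total nodes = 10 + 7 + 3 + 10 + 5 + 10 + 9 + 7 + 1 + 5 + 5 + 8 + 3 + 5 + 9 + 2 + 6 = 105

105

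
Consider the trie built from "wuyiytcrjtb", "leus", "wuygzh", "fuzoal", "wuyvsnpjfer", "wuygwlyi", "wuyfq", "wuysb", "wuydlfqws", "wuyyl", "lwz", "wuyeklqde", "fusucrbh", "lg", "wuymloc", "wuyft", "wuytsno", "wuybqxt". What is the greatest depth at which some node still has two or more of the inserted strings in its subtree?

Equivalently: take the maximum, over all pairs, of their longest common prefix length.
e.g. "wuyfq" and "wuyft" share the prefix "wuyf" of length 4; no pair shares a longer one.
Longest shared-prefix length: 4

4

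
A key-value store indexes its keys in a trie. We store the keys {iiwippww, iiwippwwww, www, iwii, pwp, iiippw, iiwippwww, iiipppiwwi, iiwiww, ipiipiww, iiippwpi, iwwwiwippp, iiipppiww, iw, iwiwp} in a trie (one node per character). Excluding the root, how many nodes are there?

For each word, the new-node count is its length minus the longest prefix already in the trie:
  "iiwippww" → 8 new (i, i, w, i, p, p, w, w)
  "iiwippwwww" → prefix "iiwippww" already present; 2 new (w, w)
  "www" → 3 new (w, w, w)
  "iwii" → prefix "i" already present; 3 new (w, i, i)
  "pwp" → 3 new (p, w, p)
  "iiippw" → prefix "ii" already present; 4 new (i, p, p, w)
  "iiwippwww" → prefix "iiwippwww" already present; 0 new (none)
  "iiipppiwwi" → prefix "iiipp" already present; 5 new (p, i, w, w, i)
  "iiwiww" → prefix "iiwi" already present; 2 new (w, w)
  "ipiipiww" → prefix "i" already present; 7 new (p, i, i, p, i, w, w)
  "iiippwpi" → prefix "iiippw" already present; 2 new (p, i)
  "iwwwiwippp" → prefix "iw" already present; 8 new (w, w, i, w, i, p, p, p)
  "iiipppiww" → prefix "iiipppiww" already present; 0 new (none)
  "iw" → prefix "iw" already present; 0 new (none)
  "iwiwp" → prefix "iwi" already present; 2 new (w, p)
Total nodes = 8 + 2 + 3 + 3 + 3 + 4 + 0 + 5 + 2 + 7 + 2 + 8 + 0 + 0 + 2 = 49

49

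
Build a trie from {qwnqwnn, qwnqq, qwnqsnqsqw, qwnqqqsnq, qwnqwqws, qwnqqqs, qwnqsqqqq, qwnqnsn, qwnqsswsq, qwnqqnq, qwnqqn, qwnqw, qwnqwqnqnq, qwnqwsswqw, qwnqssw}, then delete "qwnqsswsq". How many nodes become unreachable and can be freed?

2

A node on "qwnqsswsq"'s path can go only if nothing else ends at it or branches off below it.
The suffix "sq" (2 nodes) is used only by "qwnqsswsq"; "qwnqssw" is itself a stored word, so pruning stops there.
Nodes removed: 2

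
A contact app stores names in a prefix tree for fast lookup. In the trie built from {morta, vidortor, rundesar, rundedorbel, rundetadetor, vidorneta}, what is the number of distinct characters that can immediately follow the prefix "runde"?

3

The children of the "runde" node are the distinct next characters among strings starting with "runde".
Distinct next characters after "runde": d, s, t.
That node has 3 child edges.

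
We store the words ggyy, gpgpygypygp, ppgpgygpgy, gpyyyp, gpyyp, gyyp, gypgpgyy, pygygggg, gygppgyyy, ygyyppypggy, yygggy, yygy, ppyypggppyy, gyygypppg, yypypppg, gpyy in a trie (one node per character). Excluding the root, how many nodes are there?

90

Insert word by word; a character creates a node only if that edge doesn't already exist:
  "ggyy" → 4 new (g, g, y, y)
  "gpgpygypygp" → prefix "g" already present; 10 new (p, g, p, y, g, y, p, y, g, p)
  "ppgpgygpgy" → 10 new (p, p, g, p, g, y, g, p, g, y)
  "gpyyyp" → prefix "gp" already present; 4 new (y, y, y, p)
  "gpyyp" → prefix "gpyy" already present; 1 new (p)
  "gyyp" → prefix "g" already present; 3 new (y, y, p)
  "gypgpgyy" → prefix "gy" already present; 6 new (p, g, p, g, y, y)
  "pygygggg" → prefix "p" already present; 7 new (y, g, y, g, g, g, g)
  "gygppgyyy" → prefix "gy" already present; 7 new (g, p, p, g, y, y, y)
  "ygyyppypggy" → 11 new (y, g, y, y, p, p, y, p, g, g, y)
  "yygggy" → prefix "y" already present; 5 new (y, g, g, g, y)
  "yygy" → prefix "yyg" already present; 1 new (y)
  "ppyypggppyy" → prefix "pp" already present; 9 new (y, y, p, g, g, p, p, y, y)
  "gyygypppg" → prefix "gyy" already present; 6 new (g, y, p, p, p, g)
  "yypypppg" → prefix "yy" already present; 6 new (p, y, p, p, p, g)
  "gpyy" → prefix "gpyy" already present; 0 new (none)
Total nodes = 4 + 10 + 10 + 4 + 1 + 3 + 6 + 7 + 7 + 11 + 5 + 1 + 9 + 6 + 6 + 0 = 90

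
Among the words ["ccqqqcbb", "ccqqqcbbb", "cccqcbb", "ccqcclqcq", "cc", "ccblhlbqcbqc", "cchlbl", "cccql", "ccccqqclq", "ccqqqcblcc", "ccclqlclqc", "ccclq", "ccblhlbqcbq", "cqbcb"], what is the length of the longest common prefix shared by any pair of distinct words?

Equivalently: take the maximum, over all pairs, of their longest common prefix length.
"ccblhlbqcbq" and "ccblhlbqcbqc" agree on "ccblhlbqcbq" (11 characters) before diverging; nothing deeper is shared.
Longest shared-prefix length: 11

11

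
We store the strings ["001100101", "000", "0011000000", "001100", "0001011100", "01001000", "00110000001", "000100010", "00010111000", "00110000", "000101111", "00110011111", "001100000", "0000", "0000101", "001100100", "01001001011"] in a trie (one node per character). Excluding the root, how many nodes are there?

48

Trace insertions, counting only characters that open a new branch:
  "001100101" → 9 new (0, 0, 1, 1, 0, 0, 1, 0, 1)
  "000" → prefix "00" already present; 1 new (0)
  "0011000000" → prefix "001100" already present; 4 new (0, 0, 0, 0)
  "001100" → prefix "001100" already present; 0 new (none)
  "0001011100" → prefix "000" already present; 7 new (1, 0, 1, 1, 1, 0, 0)
  "01001000" → prefix "0" already present; 7 new (1, 0, 0, 1, 0, 0, 0)
  "00110000001" → prefix "0011000000" already present; 1 new (1)
  "000100010" → prefix "00010" already present; 4 new (0, 0, 1, 0)
  "00010111000" → prefix "0001011100" already present; 1 new (0)
  "00110000" → prefix "00110000" already present; 0 new (none)
  "000101111" → prefix "00010111" already present; 1 new (1)
  "00110011111" → prefix "0011001" already present; 4 new (1, 1, 1, 1)
  "001100000" → prefix "001100000" already present; 0 new (none)
  "0000" → prefix "000" already present; 1 new (0)
  "0000101" → prefix "0000" already present; 3 new (1, 0, 1)
  "001100100" → prefix "00110010" already present; 1 new (0)
  "01001001011" → prefix "0100100" already present; 4 new (1, 0, 1, 1)
Total nodes = 9 + 1 + 4 + 0 + 7 + 7 + 1 + 4 + 1 + 0 + 1 + 4 + 0 + 1 + 3 + 1 + 4 = 48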